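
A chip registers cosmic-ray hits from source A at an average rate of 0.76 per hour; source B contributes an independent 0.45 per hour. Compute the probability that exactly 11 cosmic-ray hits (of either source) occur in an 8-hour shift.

Independent Poisson processes superpose: combined rate λ = 0.76 + 0.45 = 1.21 per hour.
Over the interval, μ = 1.21 × 8 = 9.68 (an 8-hour shift = 8 hours).
P(N = 11) = e^(−9.68) · 9.68^11/11! ≈ 0.1095.

0.1095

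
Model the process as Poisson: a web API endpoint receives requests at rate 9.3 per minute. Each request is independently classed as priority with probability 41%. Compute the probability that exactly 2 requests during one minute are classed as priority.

Thinning: the requests that are classed as priority themselves form a Poisson process with rate 0.41 × 9.3 = 3.813 per minute.
So μ = 3.813.
P(N = 2) = e^(−3.813) · 3.813^2/2! ≈ 0.1605.

0.1605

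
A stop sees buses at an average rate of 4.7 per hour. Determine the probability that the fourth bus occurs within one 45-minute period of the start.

0.4688

Over the interval, μ = 4.7 × 0.75 = 3.525 (a 45-minute period = 0.75 hours).
The fourth arrival falls in the interval iff at least 4 events occur there: P(S_4 ≤ t) = P(N ≥ 4) = 1 − P(N ≤ 3) ≈ 0.4688.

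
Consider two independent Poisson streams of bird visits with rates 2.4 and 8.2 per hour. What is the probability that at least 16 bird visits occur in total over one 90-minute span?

Independent Poisson processes superpose: combined rate λ = 2.4 + 8.2 = 10.6 per hour.
Over the interval, μ = 10.6 × 1.5 = 15.9 (a 90-minute span = 1.5 hours).
P(N ≥ 16) = 1 − P(N ≤ 15) ≈ 0.5233.

0.5233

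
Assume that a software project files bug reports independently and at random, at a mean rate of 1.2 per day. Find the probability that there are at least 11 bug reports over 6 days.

Over the interval, μ = 1.2 × 6 = 7.2 (6 days).
P(N ≥ 11) = 1 − P(N ≤ 10) = 1 − Σ_{j=0}^{10} e^(−μ) μ^j/j! ≈ 0.1133.

0.1133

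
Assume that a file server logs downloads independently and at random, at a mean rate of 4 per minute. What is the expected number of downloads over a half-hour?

120

E[N] = λt = 4 × 30 = 120 (a half-hour = 30 minutes).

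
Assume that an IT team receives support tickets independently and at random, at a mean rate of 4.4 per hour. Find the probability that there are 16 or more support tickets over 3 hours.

0.2544

Over the interval, μ = 4.4 × 3 = 13.2 (3 hours).
P(N ≥ 16) = 1 − P(N ≤ 15) = 1 − Σ_{j=0}^{15} e^(−μ) μ^j/j! ≈ 0.2544.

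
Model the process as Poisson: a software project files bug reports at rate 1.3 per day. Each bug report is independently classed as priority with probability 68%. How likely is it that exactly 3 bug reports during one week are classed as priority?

0.0811

Thinning: the bug reports that are classed as priority themselves form a Poisson process with rate 0.68 × 1.3 = 0.884 per day.
Over the interval, μ = 0.884 × 7 = 6.188 (a week = 7 days).
P(N = 3) = e^(−6.188) · 6.188^3/3! ≈ 0.0811.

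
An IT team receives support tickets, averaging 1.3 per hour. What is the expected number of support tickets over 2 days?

E[N] = λt = 1.3 × 48 = 62.4 (2 days = 48 hours).

62.4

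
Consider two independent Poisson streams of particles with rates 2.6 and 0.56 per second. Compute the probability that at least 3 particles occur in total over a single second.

0.6117

Independent Poisson processes superpose: combined rate λ = 2.6 + 0.56 = 3.16 per second.
So μ = 3.16.
P(N ≥ 3) = 1 − P(N ≤ 2) ≈ 0.6117.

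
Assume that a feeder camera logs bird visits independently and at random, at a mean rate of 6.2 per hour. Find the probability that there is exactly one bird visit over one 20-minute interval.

0.2617

Over the interval, μ = 6.2 × 1/3 ≈ 2.06667 (a 20-minute interval = 1/3 hours).
P(N = 1) = e^(−μ) μ^1/1! = e^(−2.06667) · 2.06667^1/1 ≈ 0.2617.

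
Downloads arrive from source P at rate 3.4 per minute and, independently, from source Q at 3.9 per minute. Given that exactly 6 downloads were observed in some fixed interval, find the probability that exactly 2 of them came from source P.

Given the total, each event is independently from source P with probability p = λ_P/(λ_P+λ_Q) = 3.4/7.3 ≈ 0.4658.
So K ~ Binomial(6, 3.4/7.3): P(K = 2) = C(6,2) · (3.4/7.3)^2 · (3.9/7.3)^4 ≈ 0.2651.

0.2651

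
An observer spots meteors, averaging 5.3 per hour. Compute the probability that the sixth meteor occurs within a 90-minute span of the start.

Over the interval, μ = 5.3 × 1.5 = 7.95 (a 90-minute span = 1.5 hours).
The sixth arrival falls in the interval iff at least 6 events occur there: P(S_6 ≤ t) = P(N ≥ 6) = 1 − P(N ≤ 5) ≈ 0.8041.

0.8041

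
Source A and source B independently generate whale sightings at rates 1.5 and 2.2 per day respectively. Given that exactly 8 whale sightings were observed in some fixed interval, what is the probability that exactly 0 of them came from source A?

Given the total, each event is independently from source A with probability p = λ_A/(λ_A+λ_B) = 1.5/3.7 ≈ 0.4054.
So K ~ Binomial(8, 1.5/3.7): P(K = 0) = C(8,0) · (1.5/3.7)^0 · (2.2/3.7)^8 ≈ 0.0156.

0.0156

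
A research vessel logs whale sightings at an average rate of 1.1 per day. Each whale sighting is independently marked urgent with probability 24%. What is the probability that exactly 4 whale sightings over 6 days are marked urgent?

Thinning: the whale sightings that are marked urgent themselves form a Poisson process with rate 0.24 × 1.1 = 0.264 per day.
Over the interval, μ = 0.264 × 6 = 1.584 (6 days).
P(N = 4) = e^(−1.584) · 1.584^4/4! ≈ 0.0538.

0.0538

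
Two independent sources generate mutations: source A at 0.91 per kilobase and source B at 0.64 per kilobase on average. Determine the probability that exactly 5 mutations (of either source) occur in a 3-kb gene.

0.1732

Independent Poisson processes superpose: combined rate λ = 0.91 + 0.64 = 1.55 per kilobase.
Over the interval, μ = 1.55 × 3 = 4.65 (a 3-kb gene = 3 kilobases).
P(N = 5) = e^(−4.65) · 4.65^5/5! ≈ 0.1732.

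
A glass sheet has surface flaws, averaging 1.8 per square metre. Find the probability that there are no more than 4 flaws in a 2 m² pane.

Over the interval, μ = 1.8 × 2 = 3.6 (a 2 m² pane = 2 square metres).
P(N ≤ 4) = Σ_{j=0}^{4} e^(−μ) μ^j/j! ≈ 0.7064.

0.7064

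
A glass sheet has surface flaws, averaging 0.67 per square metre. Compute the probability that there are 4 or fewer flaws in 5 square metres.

0.7534

Over the interval, μ = 0.67 × 5 = 3.35 (5 square metres).
P(N ≤ 4) = Σ_{j=0}^{4} e^(−μ) μ^j/j! ≈ 0.7534.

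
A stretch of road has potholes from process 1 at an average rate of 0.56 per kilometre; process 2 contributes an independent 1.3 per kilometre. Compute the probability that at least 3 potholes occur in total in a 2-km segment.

0.7179

Independent Poisson processes superpose: combined rate λ = 0.56 + 1.3 = 1.86 per kilometre.
Over the interval, μ = 1.86 × 2 = 3.72 (a 2-km segment = 2 kilometres).
P(N ≥ 3) = 1 − P(N ≤ 2) ≈ 0.7179.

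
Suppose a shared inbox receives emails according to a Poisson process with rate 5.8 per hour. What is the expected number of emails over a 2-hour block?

11.6

E[N] = λt = 5.8 × 2 = 11.6 (a 2-hour block = 2 hours).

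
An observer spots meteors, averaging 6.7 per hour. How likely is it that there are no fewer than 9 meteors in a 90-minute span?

0.6728

Over the interval, μ = 6.7 × 1.5 = 10.05 (a 90-minute span = 1.5 hours).
P(N ≥ 9) = 1 − P(N ≤ 8) = 1 − Σ_{j=0}^{8} e^(−μ) μ^j/j! ≈ 0.6728.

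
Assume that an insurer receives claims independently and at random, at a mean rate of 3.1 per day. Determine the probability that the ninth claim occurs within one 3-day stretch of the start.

Over the interval, μ = 3.1 × 3 = 9.3 (a 3-day stretch = 3 days).
The ninth arrival falls in the interval iff at least 9 events occur there: P(S_9 ≤ t) = P(N ≥ 9) = 1 − P(N ≤ 8) ≈ 0.5832.

0.5832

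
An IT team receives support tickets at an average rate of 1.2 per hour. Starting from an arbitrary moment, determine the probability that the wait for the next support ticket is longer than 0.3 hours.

The wait for the next event is exponential with rate λ = 1.2 per hour.
P(T > 0.3) = e^(−λt) = e^(−1.2 × 0.3) = e^(−0.36) ≈ 0.6977.

0.6977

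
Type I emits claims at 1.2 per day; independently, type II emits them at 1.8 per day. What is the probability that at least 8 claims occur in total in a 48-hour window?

Independent Poisson processes superpose: combined rate λ = 1.2 + 1.8 = 3 per day.
Over the interval, μ = 3 × 2 = 6 (a 48-hour window = 2 days).
P(N ≥ 8) = 1 − P(N ≤ 7) ≈ 0.2560.

0.2560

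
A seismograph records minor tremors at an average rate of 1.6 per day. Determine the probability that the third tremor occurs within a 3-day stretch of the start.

0.8575

Over the interval, μ = 1.6 × 3 = 4.8 (a 3-day stretch = 3 days).
The third arrival falls in the interval iff at least 3 events occur there: P(S_3 ≤ t) = P(N ≥ 3) = 1 − P(N ≤ 2) ≈ 0.8575.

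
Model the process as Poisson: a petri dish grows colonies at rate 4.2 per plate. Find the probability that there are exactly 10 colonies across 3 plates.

0.0937

Over the interval, μ = 4.2 × 3 = 12.6 (3 plates).
P(N = 10) = e^(−μ) μ^10/10! = e^(−12.6) · 12.6^10/3628800 ≈ 0.0937.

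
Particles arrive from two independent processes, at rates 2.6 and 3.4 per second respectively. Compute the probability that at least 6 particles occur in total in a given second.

Independent Poisson processes superpose: combined rate λ = 2.6 + 3.4 = 6 per second.
So μ = 6.
P(N ≥ 6) = 1 − P(N ≤ 5) ≈ 0.5543.

0.5543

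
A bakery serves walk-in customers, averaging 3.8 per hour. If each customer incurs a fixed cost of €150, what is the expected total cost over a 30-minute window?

E[N] = 3.8 × 0.5 = 1.9 (a 30-minute window = 0.5 hours); E[cost] = 1.9 × €150 = €285.

€285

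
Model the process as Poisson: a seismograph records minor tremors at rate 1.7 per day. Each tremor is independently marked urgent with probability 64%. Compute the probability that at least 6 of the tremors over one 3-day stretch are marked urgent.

Thinning: the tremors that are marked urgent themselves form a Poisson process with rate 0.64 × 1.7 = 1.088 per day.
Over the interval, μ = 1.088 × 3 = 3.264 (a 3-day stretch = 3 days).
P(N ≥ 6) = 1 − P(N ≤ 5) ≈ 0.1128.

0.1128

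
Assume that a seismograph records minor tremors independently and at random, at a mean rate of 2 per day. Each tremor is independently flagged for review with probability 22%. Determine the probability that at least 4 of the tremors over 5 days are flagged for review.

0.1806

Thinning: the tremors that are flagged for review themselves form a Poisson process with rate 0.22 × 2 = 0.44 per day.
Over the interval, μ = 0.44 × 5 = 2.2 (5 days).
P(N ≥ 4) = 1 − P(N ≤ 3) ≈ 0.1806.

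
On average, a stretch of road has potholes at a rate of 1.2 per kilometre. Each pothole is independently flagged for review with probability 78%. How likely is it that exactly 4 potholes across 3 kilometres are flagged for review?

0.1563

Thinning: the potholes that are flagged for review themselves form a Poisson process with rate 0.78 × 1.2 = 0.936 per kilometre.
Over the interval, μ = 0.936 × 3 = 2.808 (3 kilometres).
P(N = 4) = e^(−2.808) · 2.808^4/4! ≈ 0.1563.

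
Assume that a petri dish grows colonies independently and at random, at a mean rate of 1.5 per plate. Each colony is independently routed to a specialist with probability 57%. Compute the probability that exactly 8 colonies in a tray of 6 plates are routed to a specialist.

Thinning: the colonies that are routed to a specialist themselves form a Poisson process with rate 0.57 × 1.5 = 0.855 per plate.
Over the interval, μ = 0.855 × 6 = 5.13 (a tray of 6 plates = 6 plates).
P(N = 8) = e^(−5.13) · 5.13^8/8! ≈ 0.0704.

0.0704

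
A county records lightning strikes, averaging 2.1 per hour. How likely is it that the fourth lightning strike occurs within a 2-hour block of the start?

Over the interval, μ = 2.1 × 2 = 4.2 (a 2-hour block = 2 hours).
The fourth arrival falls in the interval iff at least 4 events occur there: P(S_4 ≤ t) = P(N ≥ 4) = 1 − P(N ≤ 3) ≈ 0.6046.

0.6046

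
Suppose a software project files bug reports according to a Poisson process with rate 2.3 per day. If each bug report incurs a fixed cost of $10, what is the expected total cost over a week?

E[N] = 2.3 × 7 = 16.1 (a week = 7 days); E[cost] = 16.1 × $10 = $161.

$161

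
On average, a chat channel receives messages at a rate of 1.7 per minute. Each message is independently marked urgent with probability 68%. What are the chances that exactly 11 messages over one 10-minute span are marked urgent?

0.1177

Thinning: the messages that are marked urgent themselves form a Poisson process with rate 0.68 × 1.7 = 1.156 per minute.
Over the interval, μ = 1.156 × 10 = 11.56 (a 10-minute span = 10 minutes).
P(N = 11) = e^(−11.56) · 11.56^11/11! ≈ 0.1177.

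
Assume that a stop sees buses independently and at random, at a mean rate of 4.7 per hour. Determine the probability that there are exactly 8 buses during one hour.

With mean μ = 4.7 per hour,
P(N = 8) = e^(−μ) μ^8/8! = e^(−4.7) · 4.7^8/40320 ≈ 0.0537.

0.0537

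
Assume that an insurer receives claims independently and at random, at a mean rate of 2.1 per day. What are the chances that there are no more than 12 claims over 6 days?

0.5077

Over the interval, μ = 2.1 × 6 = 12.6 (6 days).
P(N ≤ 12) = Σ_{j=0}^{12} e^(−μ) μ^j/j! ≈ 0.5077.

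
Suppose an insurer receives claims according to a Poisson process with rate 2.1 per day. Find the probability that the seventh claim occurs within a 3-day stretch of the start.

0.4418

Over the interval, μ = 2.1 × 3 = 6.3 (a 3-day stretch = 3 days).
The seventh arrival falls in the interval iff at least 7 events occur there: P(S_7 ≤ t) = P(N ≥ 7) = 1 − P(N ≤ 6) ≈ 0.4418.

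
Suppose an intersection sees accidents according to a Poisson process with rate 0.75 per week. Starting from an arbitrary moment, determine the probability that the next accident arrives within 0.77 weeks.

0.4387

Inter-arrival times are exponential with rate λ = 0.75 per week.
P(T ≤ 0.77) = 1 − e^(−λt) = 1 − e^(−0.75 × 0.77) = 1 − e^(−0.5775) ≈ 0.4387.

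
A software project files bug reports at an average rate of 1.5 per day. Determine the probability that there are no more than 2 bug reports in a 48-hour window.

0.4232

Over the interval, μ = 1.5 × 2 = 3 (a 48-hour window = 2 days).
P(N ≤ 2) = Σ_{j=0}^{2} e^(−μ) μ^j/j! ≈ 0.4232.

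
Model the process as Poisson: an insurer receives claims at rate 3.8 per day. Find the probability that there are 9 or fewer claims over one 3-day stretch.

Over the interval, μ = 3.8 × 3 = 11.4 (a 3-day stretch = 3 days).
P(N ≤ 9) = Σ_{j=0}^{9} e^(−μ) μ^j/j! ≈ 0.2987.

0.2987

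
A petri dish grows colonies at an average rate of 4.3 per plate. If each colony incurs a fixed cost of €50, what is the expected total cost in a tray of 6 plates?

€1290

E[N] = 4.3 × 6 = 25.8 (a tray of 6 plates = 6 plates); E[cost] = 25.8 × €50 = €1290.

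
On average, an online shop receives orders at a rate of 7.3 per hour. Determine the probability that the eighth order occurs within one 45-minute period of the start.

Over the interval, μ = 7.3 × 0.75 = 5.475 (a 45-minute period = 0.75 hours).
The eighth arrival falls in the interval iff at least 8 events occur there: P(S_8 ≤ t) = P(N ≥ 8) = 1 − P(N ≤ 7) ≈ 0.1874.

0.1874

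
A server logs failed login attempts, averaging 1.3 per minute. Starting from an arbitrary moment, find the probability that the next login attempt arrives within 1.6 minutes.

0.8751

Inter-arrival times are exponential with rate λ = 1.3 per minute.
P(T ≤ 1.6) = 1 − e^(−λt) = 1 − e^(−1.3 × 1.6) = 1 − e^(−2.08) ≈ 0.8751.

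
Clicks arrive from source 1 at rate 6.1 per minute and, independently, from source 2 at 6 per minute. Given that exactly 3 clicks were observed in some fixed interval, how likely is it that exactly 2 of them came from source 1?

0.3781

Given the total, each event is independently from source 1 with probability p = λ_1/(λ_1+λ_2) = 6.1/12.1 ≈ 0.5041.
So K ~ Binomial(3, 6.1/12.1): P(K = 2) = C(3,2) · (6.1/12.1)^2 · (6/12.1)^1 ≈ 0.3781.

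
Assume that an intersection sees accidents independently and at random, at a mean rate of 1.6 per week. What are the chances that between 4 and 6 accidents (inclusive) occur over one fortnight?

0.3529

Over the interval, μ = 1.6 × 2 = 3.2 (a fortnight = 2 weeks).
P(4 ≤ N ≤ 6) = Σ_{j=4}^{6} e^(−3.2) · 3.2^j/j! ≈ 0.3529.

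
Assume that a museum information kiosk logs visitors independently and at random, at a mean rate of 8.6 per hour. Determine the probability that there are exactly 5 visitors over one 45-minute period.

Over the interval, μ = 8.6 × 0.75 = 6.45 (a 45-minute period = 0.75 hours).
P(N = 5) = e^(−μ) μ^5/5! = e^(−6.45) · 6.45^5/120 ≈ 0.1470.

0.1470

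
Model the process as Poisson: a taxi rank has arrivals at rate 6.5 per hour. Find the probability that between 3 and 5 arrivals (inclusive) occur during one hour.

0.3260

With mean μ = 6.5 per hour,
P(3 ≤ N ≤ 5) = Σ_{j=3}^{5} e^(−6.5) · 6.5^j/j! ≈ 0.3260.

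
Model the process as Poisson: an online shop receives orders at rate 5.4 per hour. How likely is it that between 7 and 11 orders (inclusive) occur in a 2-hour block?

0.5159

Over the interval, μ = 5.4 × 2 = 10.8 (a 2-hour block = 2 hours).
P(7 ≤ N ≤ 11) = Σ_{j=7}^{11} e^(−10.8) · 10.8^j/j! ≈ 0.5159.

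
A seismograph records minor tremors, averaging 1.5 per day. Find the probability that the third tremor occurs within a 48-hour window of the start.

Over the interval, μ = 1.5 × 2 = 3 (a 48-hour window = 2 days).
The third arrival falls in the interval iff at least 3 events occur there: P(S_3 ≤ t) = P(N ≥ 3) = 1 − P(N ≤ 2) ≈ 0.5768.

0.5768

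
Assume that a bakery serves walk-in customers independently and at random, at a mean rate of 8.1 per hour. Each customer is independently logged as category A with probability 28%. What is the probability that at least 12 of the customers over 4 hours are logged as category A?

Thinning: the customers that are logged as category A themselves form a Poisson process with rate 0.28 × 8.1 = 2.268 per hour.
Over the interval, μ = 2.268 × 4 = 9.072 (4 hours).
P(N ≥ 12) = 1 − P(N ≤ 11) ≈ 0.2040.

0.2040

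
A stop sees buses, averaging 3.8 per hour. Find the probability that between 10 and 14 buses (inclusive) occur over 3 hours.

Over the interval, μ = 3.8 × 3 = 11.4 (3 hours).
P(10 ≤ N ≤ 14) = Σ_{j=10}^{14} e^(−11.4) · 11.4^j/j! ≈ 0.5247.

0.5247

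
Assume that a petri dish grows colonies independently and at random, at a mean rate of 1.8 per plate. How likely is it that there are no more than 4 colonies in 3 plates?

0.3733

Over the interval, μ = 1.8 × 3 = 5.4 (3 plates).
P(N ≤ 4) = Σ_{j=0}^{4} e^(−μ) μ^j/j! ≈ 0.3733.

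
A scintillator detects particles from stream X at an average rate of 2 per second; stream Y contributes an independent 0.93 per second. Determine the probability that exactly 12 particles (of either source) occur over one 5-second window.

0.0886

Independent Poisson processes superpose: combined rate λ = 2 + 0.93 = 2.93 per second.
Over the interval, μ = 2.93 × 5 = 14.65 (a 5-second window = 5 seconds).
P(N = 12) = e^(−14.65) · 14.65^12/12! ≈ 0.0886.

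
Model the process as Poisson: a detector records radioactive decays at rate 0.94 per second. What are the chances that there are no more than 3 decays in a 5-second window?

0.3097

Over the interval, μ = 0.94 × 5 = 4.7 (a 5-second window = 5 seconds).
P(N ≤ 3) = Σ_{j=0}^{3} e^(−μ) μ^j/j! ≈ 0.3097.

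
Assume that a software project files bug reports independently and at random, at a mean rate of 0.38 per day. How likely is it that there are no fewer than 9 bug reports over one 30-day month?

Over the interval, μ = 0.38 × 30 = 11.4 (a 30-day month = 30 days).
P(N ≥ 9) = 1 − P(N ≤ 8) = 1 − Σ_{j=0}^{8} e^(−μ) μ^j/j! ≈ 0.8016.

0.8016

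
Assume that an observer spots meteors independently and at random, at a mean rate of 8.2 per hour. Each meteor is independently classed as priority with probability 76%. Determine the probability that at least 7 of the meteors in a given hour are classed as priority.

Thinning: the meteors that are classed as priority themselves form a Poisson process with rate 0.76 × 8.2 = 6.232 per hour.
So μ = 6.232.
P(N ≥ 7) = 1 − P(N ≤ 6) ≈ 0.4309.

0.4309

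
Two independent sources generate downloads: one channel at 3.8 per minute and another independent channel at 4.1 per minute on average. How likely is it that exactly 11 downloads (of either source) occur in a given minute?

0.0695

Independent Poisson processes superpose: combined rate λ = 3.8 + 4.1 = 7.9 per minute.
So μ = 7.9.
P(N = 11) = e^(−7.9) · 7.9^11/11! ≈ 0.0695.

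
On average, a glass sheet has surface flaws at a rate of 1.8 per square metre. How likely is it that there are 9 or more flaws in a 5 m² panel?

0.5443

Over the interval, μ = 1.8 × 5 = 9 (a 5 m² panel = 5 square metres).
P(N ≥ 9) = 1 − P(N ≤ 8) = 1 − Σ_{j=0}^{8} e^(−μ) μ^j/j! ≈ 0.5443.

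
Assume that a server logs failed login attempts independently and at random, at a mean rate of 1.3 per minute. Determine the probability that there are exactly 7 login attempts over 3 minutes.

0.0551

Over the interval, μ = 1.3 × 3 = 3.9 (3 minutes).
P(N = 7) = e^(−μ) μ^7/7! = e^(−3.9) · 3.9^7/5040 ≈ 0.0551.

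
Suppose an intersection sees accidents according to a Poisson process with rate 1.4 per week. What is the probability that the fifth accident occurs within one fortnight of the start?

Over the interval, μ = 1.4 × 2 = 2.8 (a fortnight = 2 weeks).
The fifth arrival falls in the interval iff at least 5 events occur there: P(S_5 ≤ t) = P(N ≥ 5) = 1 − P(N ≤ 4) ≈ 0.1523.

0.1523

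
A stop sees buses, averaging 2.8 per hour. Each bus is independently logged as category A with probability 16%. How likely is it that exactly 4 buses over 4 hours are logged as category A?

Thinning: the buses that are logged as category A themselves form a Poisson process with rate 0.16 × 2.8 = 0.448 per hour.
Over the interval, μ = 0.448 × 4 = 1.792 (4 hours).
P(N = 4) = e^(−1.792) · 1.792^4/4! ≈ 0.0716.

0.0716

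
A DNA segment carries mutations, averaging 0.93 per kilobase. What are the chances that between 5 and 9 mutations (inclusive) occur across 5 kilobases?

Over the interval, μ = 0.93 × 5 = 4.65 (5 kilobases).
P(5 ≤ N ≤ 9) = Σ_{j=5}^{9} e^(−4.65) · 4.65^j/j! ≈ 0.4753.

0.4753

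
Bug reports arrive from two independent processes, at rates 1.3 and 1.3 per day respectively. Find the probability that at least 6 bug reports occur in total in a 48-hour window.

0.4191

Independent Poisson processes superpose: combined rate λ = 1.3 + 1.3 = 2.6 per day.
Over the interval, μ = 2.6 × 2 = 5.2 (a 48-hour window = 2 days).
P(N ≥ 6) = 1 − P(N ≤ 5) ≈ 0.4191.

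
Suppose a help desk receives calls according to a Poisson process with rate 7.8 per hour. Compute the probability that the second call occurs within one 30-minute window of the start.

Over the interval, μ = 7.8 × 0.5 = 3.9 (a 30-minute window = 0.5 hours).
The second arrival falls in the interval iff at least 2 events occur there: P(S_2 ≤ t) = P(N ≥ 2) = 1 − P(N ≤ 1) ≈ 0.9008.

0.9008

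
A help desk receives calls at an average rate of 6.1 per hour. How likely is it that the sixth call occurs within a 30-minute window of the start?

Over the interval, μ = 6.1 × 0.5 = 3.05 (a 30-minute window = 0.5 hours).
The sixth arrival falls in the interval iff at least 6 events occur there: P(S_6 ≤ t) = P(N ≥ 6) = 1 − P(N ≤ 5) ≈ 0.0890.

0.0890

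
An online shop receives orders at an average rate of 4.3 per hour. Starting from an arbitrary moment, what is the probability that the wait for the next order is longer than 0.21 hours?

0.4054

The wait for the next event is exponential with rate λ = 4.3 per hour.
P(T > 0.21) = e^(−λt) = e^(−4.3 × 0.21) = e^(−0.903) ≈ 0.4054.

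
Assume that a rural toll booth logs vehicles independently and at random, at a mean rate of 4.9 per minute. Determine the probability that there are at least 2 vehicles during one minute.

With mean μ = 4.9 per minute,
P(N ≥ 2) = 1 − P(N ≤ 1) = 1 − Σ_{j=0}^{1} e^(−μ) μ^j/j! ≈ 0.9561.

0.9561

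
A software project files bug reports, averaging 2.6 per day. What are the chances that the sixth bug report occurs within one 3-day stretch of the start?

0.7897

Over the interval, μ = 2.6 × 3 = 7.8 (a 3-day stretch = 3 days).
The sixth arrival falls in the interval iff at least 6 events occur there: P(S_6 ≤ t) = P(N ≥ 6) = 1 − P(N ≤ 5) ≈ 0.7897.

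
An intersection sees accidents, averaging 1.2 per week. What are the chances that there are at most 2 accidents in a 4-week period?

0.1425

Over the interval, μ = 1.2 × 4 = 4.8 (a 4-week period = 4 weeks).
P(N ≤ 2) = Σ_{j=0}^{2} e^(−μ) μ^j/j! ≈ 0.1425.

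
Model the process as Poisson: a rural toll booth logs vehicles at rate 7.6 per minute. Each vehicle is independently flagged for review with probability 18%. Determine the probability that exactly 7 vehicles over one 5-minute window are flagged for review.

0.1487

Thinning: the vehicles that are flagged for review themselves form a Poisson process with rate 0.18 × 7.6 = 1.368 per minute.
Over the interval, μ = 1.368 × 5 = 6.84 (a 5-minute window = 5 minutes).
P(N = 7) = e^(−6.84) · 6.84^7/7! ≈ 0.1487.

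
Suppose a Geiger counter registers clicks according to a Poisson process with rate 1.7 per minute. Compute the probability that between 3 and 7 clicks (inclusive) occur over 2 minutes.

0.6372

Over the interval, μ = 1.7 × 2 = 3.4 (2 minutes).
P(3 ≤ N ≤ 7) = Σ_{j=3}^{7} e^(−3.4) · 3.4^j/j! ≈ 0.6372.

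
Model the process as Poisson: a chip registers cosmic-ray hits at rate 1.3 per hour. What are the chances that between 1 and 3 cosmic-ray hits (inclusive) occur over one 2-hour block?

0.6617

Over the interval, μ = 1.3 × 2 = 2.6 (a 2-hour block = 2 hours).
P(1 ≤ N ≤ 3) = Σ_{j=1}^{3} e^(−2.6) · 2.6^j/j! ≈ 0.6617.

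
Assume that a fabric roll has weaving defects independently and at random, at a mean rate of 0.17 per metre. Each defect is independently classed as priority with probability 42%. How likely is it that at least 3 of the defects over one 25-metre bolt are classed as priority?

0.2654

Thinning: the defects that are classed as priority themselves form a Poisson process with rate 0.42 × 0.17 = 0.0714 per metre.
Over the interval, μ = 0.0714 × 25 = 1.785 (a 25-metre bolt = 25 metres).
P(N ≥ 3) = 1 − P(N ≤ 2) ≈ 0.2654.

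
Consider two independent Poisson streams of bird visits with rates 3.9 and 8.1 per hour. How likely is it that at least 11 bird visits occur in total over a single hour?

Independent Poisson processes superpose: combined rate λ = 3.9 + 8.1 = 12 per hour.
So μ = 12.
P(N ≥ 11) = 1 − P(N ≤ 10) ≈ 0.6528.

0.6528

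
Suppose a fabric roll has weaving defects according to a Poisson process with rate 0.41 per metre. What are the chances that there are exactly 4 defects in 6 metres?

Over the interval, μ = 0.41 × 6 = 2.46 (6 metres).
P(N = 4) = e^(−μ) μ^4/4! = e^(−2.46) · 2.46^4/24 ≈ 0.1304.

0.1304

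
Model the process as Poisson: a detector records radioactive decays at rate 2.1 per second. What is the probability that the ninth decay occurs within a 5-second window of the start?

Over the interval, μ = 2.1 × 5 = 10.5 (a 5-second window = 5 seconds).
The ninth arrival falls in the interval iff at least 9 events occur there: P(S_9 ≤ t) = P(N ≥ 9) = 1 − P(N ≤ 8) ≈ 0.7206.

0.7206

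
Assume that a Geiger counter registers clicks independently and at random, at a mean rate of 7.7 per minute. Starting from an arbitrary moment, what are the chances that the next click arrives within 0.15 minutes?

Inter-arrival times are exponential with rate λ = 7.7 per minute.
P(T ≤ 0.15) = 1 − e^(−λt) = 1 − e^(−7.7 × 0.15) = 1 − e^(−1.155) ≈ 0.6849.

0.6849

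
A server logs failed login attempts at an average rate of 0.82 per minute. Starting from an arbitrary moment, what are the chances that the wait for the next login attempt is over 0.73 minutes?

0.5496

The wait for the next event is exponential with rate λ = 0.82 per minute.
P(T > 0.73) = e^(−λt) = e^(−0.82 × 0.73) = e^(−0.5986) ≈ 0.5496.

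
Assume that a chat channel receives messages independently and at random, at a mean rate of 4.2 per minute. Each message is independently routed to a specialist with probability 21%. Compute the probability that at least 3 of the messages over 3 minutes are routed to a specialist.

Thinning: the messages that are routed to a specialist themselves form a Poisson process with rate 0.21 × 4.2 = 0.882 per minute.
Over the interval, μ = 0.882 × 3 = 2.646 (3 minutes).
P(N ≥ 3) = 1 − P(N ≤ 2) ≈ 0.4931.

0.4931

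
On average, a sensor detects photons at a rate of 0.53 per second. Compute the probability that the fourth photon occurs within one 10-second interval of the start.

0.7746

Over the interval, μ = 0.53 × 10 = 5.3 (a 10-second interval = 10 seconds).
The fourth arrival falls in the interval iff at least 4 events occur there: P(S_4 ≤ t) = P(N ≥ 4) = 1 − P(N ≤ 3) ≈ 0.7746.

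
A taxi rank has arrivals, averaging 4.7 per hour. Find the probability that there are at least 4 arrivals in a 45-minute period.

Over the interval, μ = 4.7 × 0.75 = 3.525 (a 45-minute period = 0.75 hours).
P(N ≥ 4) = 1 − P(N ≤ 3) = 1 − Σ_{j=0}^{3} e^(−μ) μ^j/j! ≈ 0.4688.

0.4688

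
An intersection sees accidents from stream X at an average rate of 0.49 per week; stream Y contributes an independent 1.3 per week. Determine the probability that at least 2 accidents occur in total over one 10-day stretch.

0.7242

Independent Poisson processes superpose: combined rate λ = 0.49 + 1.3 = 1.79 per week.
Over the interval, μ = 1.79 × 10/7 ≈ 2.55714 (a 10-day stretch = 10/7 weeks).
P(N ≥ 2) = 1 − P(N ≤ 1) ≈ 0.7242.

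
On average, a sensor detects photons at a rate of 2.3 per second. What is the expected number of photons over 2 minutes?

E[N] = λt = 2.3 × 120 = 276 (2 minutes = 120 seconds).

276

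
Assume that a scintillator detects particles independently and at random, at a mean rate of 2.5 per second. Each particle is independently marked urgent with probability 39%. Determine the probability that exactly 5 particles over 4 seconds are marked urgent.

Thinning: the particles that are marked urgent themselves form a Poisson process with rate 0.39 × 2.5 = 0.975 per second.
Over the interval, μ = 0.975 × 4 = 3.9 (4 seconds).
P(N = 5) = e^(−3.9) · 3.9^5/5! ≈ 0.1522.

0.1522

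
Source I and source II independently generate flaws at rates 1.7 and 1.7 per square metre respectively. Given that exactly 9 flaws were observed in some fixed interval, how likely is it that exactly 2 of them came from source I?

Given the total, each event is independently from source I with probability p = λ_I/(λ_I+λ_II) = 1.7/3.4 = 0.5000.
So K ~ Binomial(9, 1.7/3.4): P(K = 2) = C(9,2) · (1.7/3.4)^2 · (1.7/3.4)^7 ≈ 0.0703.

0.0703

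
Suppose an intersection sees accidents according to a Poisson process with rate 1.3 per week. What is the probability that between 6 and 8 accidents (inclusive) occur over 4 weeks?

Over the interval, μ = 1.3 × 4 = 5.2 (4 weeks).
P(6 ≤ N ≤ 8) = Σ_{j=6}^{8} e^(−5.2) · 5.2^j/j! ≈ 0.3372.

0.3372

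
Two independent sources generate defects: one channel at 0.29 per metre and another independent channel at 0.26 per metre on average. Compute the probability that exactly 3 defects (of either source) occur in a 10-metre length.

Independent Poisson processes superpose: combined rate λ = 0.29 + 0.26 = 0.55 per metre.
Over the interval, μ = 0.55 × 10 = 5.5 (a 10-metre length = 10 metres).
P(N = 3) = e^(−5.5) · 5.5^3/3! ≈ 0.1133.

0.1133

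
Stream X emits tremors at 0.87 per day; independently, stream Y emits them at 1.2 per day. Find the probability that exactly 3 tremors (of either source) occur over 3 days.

0.0802

Independent Poisson processes superpose: combined rate λ = 0.87 + 1.2 = 2.07 per day.
Over the interval, μ = 2.07 × 3 = 6.21 (3 days).
P(N = 3) = e^(−6.21) · 6.21^3/3! ≈ 0.0802.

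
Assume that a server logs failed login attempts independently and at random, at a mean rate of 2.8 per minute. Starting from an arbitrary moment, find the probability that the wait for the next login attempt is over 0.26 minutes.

0.4829

The wait for the next event is exponential with rate λ = 2.8 per minute.
P(T > 0.26) = e^(−λt) = e^(−2.8 × 0.26) = e^(−0.728) ≈ 0.4829.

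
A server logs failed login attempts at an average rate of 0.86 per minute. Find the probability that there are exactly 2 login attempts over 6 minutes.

Over the interval, μ = 0.86 × 6 = 5.16 (6 minutes).
P(N = 2) = e^(−μ) μ^2/2! = e^(−5.16) · 5.16^2/2 ≈ 0.0764.

0.0764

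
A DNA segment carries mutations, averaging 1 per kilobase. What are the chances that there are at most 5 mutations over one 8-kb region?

Over the interval, μ = 1 × 8 = 8 (an 8-kb region = 8 kilobases).
P(N ≤ 5) = Σ_{j=0}^{5} e^(−μ) μ^j/j! ≈ 0.1912.

0.1912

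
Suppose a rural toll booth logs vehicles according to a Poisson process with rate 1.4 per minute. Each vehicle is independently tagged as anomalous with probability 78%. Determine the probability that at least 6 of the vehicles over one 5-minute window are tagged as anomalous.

Thinning: the vehicles that are tagged as anomalous themselves form a Poisson process with rate 0.78 × 1.4 = 1.092 per minute.
Over the interval, μ = 1.092 × 5 = 5.46 (a 5-minute window = 5 minutes).
P(N ≥ 6) = 1 − P(N ≤ 5) ≈ 0.4642.

0.4642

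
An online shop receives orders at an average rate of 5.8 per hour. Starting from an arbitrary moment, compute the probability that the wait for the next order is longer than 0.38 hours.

0.1104

The wait for the next event is exponential with rate λ = 5.8 per hour.
P(T > 0.38) = e^(−λt) = e^(−5.8 × 0.38) = e^(−2.204) ≈ 0.1104.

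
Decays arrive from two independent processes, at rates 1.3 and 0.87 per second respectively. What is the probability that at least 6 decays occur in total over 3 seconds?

0.6324

Independent Poisson processes superpose: combined rate λ = 1.3 + 0.87 = 2.17 per second.
Over the interval, μ = 2.17 × 3 = 6.51 (3 seconds).
P(N ≥ 6) = 1 − P(N ≤ 5) ≈ 0.6324.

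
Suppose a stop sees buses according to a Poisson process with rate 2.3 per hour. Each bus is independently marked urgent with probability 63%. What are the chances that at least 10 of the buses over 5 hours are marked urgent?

0.1952

Thinning: the buses that are marked urgent themselves form a Poisson process with rate 0.63 × 2.3 = 1.449 per hour.
Over the interval, μ = 1.449 × 5 = 7.245 (5 hours).
P(N ≥ 10) = 1 − P(N ≤ 9) ≈ 0.1952.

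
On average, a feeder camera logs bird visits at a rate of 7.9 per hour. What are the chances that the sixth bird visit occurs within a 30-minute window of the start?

0.2071

Over the interval, μ = 7.9 × 0.5 = 3.95 (a 30-minute window = 0.5 hours).
The sixth arrival falls in the interval iff at least 6 events occur there: P(S_6 ≤ t) = P(N ≥ 6) = 1 − P(N ≤ 5) ≈ 0.2071.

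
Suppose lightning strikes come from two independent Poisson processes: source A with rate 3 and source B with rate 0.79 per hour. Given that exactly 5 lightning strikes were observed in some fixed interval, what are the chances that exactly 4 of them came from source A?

0.4092

Given the total, each event is independently from source A with probability p = λ_A/(λ_A+λ_B) = 3/3.79 ≈ 0.7916.
So K ~ Binomial(5, 3/3.79): P(K = 4) = C(5,4) · (3/3.79)^4 · (0.79/3.79)^1 ≈ 0.4092.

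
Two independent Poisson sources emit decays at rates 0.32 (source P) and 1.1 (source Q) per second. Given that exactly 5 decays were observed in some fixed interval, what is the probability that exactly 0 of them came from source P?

0.2789

Given the total, each event is independently from source P with probability p = λ_P/(λ_P+λ_Q) = 0.32/1.42 ≈ 0.2254.
So K ~ Binomial(5, 0.32/1.42): P(K = 0) = C(5,0) · (0.32/1.42)^0 · (1.1/1.42)^5 ≈ 0.2789.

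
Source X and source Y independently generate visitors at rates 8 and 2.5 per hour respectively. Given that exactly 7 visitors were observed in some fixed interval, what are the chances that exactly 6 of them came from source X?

Given the total, each event is independently from source X with probability p = λ_X/(λ_X+λ_Y) = 8/10.5 ≈ 0.7619.
So K ~ Binomial(7, 8/10.5): P(K = 6) = C(7,6) · (8/10.5)^6 · (2.5/10.5)^1 ≈ 0.3260.

0.3260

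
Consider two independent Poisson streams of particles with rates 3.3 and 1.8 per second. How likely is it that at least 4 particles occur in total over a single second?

0.7487

Independent Poisson processes superpose: combined rate λ = 3.3 + 1.8 = 5.1 per second.
So μ = 5.1.
P(N ≥ 4) = 1 − P(N ≤ 3) ≈ 0.7487.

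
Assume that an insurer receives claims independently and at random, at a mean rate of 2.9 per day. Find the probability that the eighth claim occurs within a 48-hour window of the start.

0.2290

Over the interval, μ = 2.9 × 2 = 5.8 (a 48-hour window = 2 days).
The eighth arrival falls in the interval iff at least 8 events occur there: P(S_8 ≤ t) = P(N ≥ 8) = 1 − P(N ≤ 7) ≈ 0.2290.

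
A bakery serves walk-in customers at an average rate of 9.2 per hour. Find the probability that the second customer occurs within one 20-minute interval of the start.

Over the interval, μ = 9.2 × 1/3 ≈ 3.06667 (a 20-minute interval = 1/3 hours).
The second arrival falls in the interval iff at least 2 events occur there: P(S_2 ≤ t) = P(N ≥ 2) = 1 − P(N ≤ 1) ≈ 0.8106.

0.8106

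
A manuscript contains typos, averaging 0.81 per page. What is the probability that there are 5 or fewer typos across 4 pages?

Over the interval, μ = 0.81 × 4 = 3.24 (4 pages).
P(N ≤ 5) = Σ_{j=0}^{5} e^(−μ) μ^j/j! ≈ 0.8900.

0.8900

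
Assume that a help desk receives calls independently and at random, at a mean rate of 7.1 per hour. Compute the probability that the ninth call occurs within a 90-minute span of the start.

0.7355

Over the interval, μ = 7.1 × 1.5 = 10.65 (a 90-minute span = 1.5 hours).
The ninth arrival falls in the interval iff at least 9 events occur there: P(S_9 ≤ t) = P(N ≥ 9) = 1 − P(N ≤ 8) ≈ 0.7355.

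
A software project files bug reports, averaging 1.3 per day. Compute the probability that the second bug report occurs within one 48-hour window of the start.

Over the interval, μ = 1.3 × 2 = 2.6 (a 48-hour window = 2 days).
The second arrival falls in the interval iff at least 2 events occur there: P(S_2 ≤ t) = P(N ≥ 2) = 1 − P(N ≤ 1) ≈ 0.7326.

0.7326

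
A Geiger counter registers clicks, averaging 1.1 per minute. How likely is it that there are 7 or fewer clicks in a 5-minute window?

Over the interval, μ = 1.1 × 5 = 5.5 (a 5-minute window = 5 minutes).
P(N ≤ 7) = Σ_{j=0}^{7} e^(−μ) μ^j/j! ≈ 0.8095.

0.8095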